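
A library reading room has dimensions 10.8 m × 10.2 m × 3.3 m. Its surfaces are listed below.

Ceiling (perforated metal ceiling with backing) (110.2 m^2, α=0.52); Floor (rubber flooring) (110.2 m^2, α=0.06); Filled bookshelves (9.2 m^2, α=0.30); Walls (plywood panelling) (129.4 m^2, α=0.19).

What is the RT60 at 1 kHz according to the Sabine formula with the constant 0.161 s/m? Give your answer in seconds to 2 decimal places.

A = Σ Sᵢαᵢ = 110.2·0.52 + 110.2·0.06 + 9.2·0.30 + 129.4·0.19 = 91.262 sabins.
V = 10.8·10.2·3.3 = 363.528 m³.
T = 0.161 V/A = 0.161·363.528/91.262 = 0.64 s.

0.64 s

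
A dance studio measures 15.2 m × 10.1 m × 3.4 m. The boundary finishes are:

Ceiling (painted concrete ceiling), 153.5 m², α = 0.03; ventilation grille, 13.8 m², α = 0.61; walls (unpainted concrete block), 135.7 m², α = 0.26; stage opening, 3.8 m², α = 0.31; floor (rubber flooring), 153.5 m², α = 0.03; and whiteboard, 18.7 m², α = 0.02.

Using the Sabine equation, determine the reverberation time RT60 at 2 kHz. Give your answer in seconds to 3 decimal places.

1.543 s

A = Σ Sᵢαᵢ = 153.5*0.03 + 13.8*0.61 + 135.7*0.26 + 3.8*0.31 + 153.5*0.03 + 18.7*0.02 = 54.462 sabins.
V = 15.2·10.1·3.4 = 521.968 m³.
T = 0.161 V/A = 0.161·521.968/54.462 = 1.543 s.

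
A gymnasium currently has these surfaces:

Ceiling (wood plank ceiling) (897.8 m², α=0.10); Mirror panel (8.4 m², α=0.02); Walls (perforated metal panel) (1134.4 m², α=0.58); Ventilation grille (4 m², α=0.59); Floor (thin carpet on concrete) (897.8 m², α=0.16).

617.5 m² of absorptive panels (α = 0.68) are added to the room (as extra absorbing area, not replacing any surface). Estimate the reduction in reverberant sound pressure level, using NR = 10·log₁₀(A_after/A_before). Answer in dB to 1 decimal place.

1.7 dB

Total absorption A_before = 897.8×0.10 + 8.4×0.02 + 1134.4×0.58 + 4×0.59 + 897.8×0.16
  = 89.780 + 0.168 + 657.952 + 2.360 + 143.648 = 893.908 m² sabins.
Added absorption = 617.5 × 0.68 = 419.900 sabins.
New total A_after = 1313.808 sabins.
Reduction = 10 log₁₀(A_after/A_before) = 10 log₁₀(1.4697) = 1.7 dB.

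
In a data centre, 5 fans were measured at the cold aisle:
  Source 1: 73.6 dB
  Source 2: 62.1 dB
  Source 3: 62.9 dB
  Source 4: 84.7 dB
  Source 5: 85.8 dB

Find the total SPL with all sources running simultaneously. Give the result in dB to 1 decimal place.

88.5 dB

Converting to relative power and adding: 10^(73.6/10) + 10^(62.1/10) + 10^(62.9/10) + 10^(84.7/10) + 10^(85.8/10) = 7.018e+08.
Back to dB: 10·log₁₀ Σ = 88.5 dB.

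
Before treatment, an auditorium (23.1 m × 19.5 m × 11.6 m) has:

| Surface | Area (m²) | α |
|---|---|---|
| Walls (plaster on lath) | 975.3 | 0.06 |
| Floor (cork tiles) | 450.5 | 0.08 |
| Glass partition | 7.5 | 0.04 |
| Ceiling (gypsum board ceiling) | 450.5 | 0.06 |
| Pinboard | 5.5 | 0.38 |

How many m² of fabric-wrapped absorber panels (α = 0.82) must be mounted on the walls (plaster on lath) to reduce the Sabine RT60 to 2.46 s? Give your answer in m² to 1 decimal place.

286.8

Summing Sᵢαᵢ: 58.518 + 36.040 + 0.300 + 27.030 + 2.090 → A₁ = 123.978 sabins.
Required A₂ = 0.161·5225.22/2.46 = 341.976 sabins.
ΔA needed = 341.976 − 123.978 = 217.998 sabins.
Each m² of panel replacing the walls (plaster on lath) adds (0.82 − 0.06) = 0.76 sabins.
Panel area = 217.998 / 0.76 = 286.8 m².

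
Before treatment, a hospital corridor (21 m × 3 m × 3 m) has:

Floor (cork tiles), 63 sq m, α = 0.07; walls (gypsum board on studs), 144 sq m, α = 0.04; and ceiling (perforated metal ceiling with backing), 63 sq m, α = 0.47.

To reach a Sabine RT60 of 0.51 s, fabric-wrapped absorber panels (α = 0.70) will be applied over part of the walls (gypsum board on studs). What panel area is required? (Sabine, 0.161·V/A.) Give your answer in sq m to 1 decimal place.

Total absorption A₁ = 63·0.07 + 144·0.04 + 63·0.47
  = 4.410 + 5.760 + 29.610 = 39.780 sq m sabins.
V = 189 m³. Target absorption A₂ = 0.161 × 189 / 0.51 = 59.665 sabins.
ΔA needed = 59.665 − 39.780 = 19.885 sabins.
Net gain per sq m: Δα = 0.70 − 0.04 = 0.66.
Panel area = 19.885 / 0.66 = 30.1 sq m.

30.1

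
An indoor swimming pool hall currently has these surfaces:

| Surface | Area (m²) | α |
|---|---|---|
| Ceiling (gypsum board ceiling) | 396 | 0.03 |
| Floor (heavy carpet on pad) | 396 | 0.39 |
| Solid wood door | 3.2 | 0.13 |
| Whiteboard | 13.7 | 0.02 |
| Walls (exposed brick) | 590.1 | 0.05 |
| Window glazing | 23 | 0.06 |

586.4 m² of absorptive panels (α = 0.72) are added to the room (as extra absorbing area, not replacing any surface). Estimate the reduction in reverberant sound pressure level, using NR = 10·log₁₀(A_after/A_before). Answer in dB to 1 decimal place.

5.0 dB

A_before = Σ Sᵢαᵢ = 396×0.03 + 396×0.39 + 3.2×0.13 + 13.7×0.02 + 590.1×0.05 + 23×0.06 = 197.895 sabins.
Added absorption = 586.4 × 0.72 = 422.208 sabins.
New total A_after = 620.103 sabins.
NR = 10·log₁₀(620.103/197.895) = 5.0 dB.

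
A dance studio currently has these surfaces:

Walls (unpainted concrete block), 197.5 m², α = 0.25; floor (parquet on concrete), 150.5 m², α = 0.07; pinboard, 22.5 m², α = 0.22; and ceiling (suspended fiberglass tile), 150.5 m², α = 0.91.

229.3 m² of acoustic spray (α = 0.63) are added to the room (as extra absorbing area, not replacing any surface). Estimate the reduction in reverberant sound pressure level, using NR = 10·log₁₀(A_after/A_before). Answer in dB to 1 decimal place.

Total absorption A_before = 197.5×0.25 + 150.5×0.07 + 22.5×0.22 + 150.5×0.91
  = 49.375 + 10.535 + 4.950 + 136.955 = 201.815 m² sabins.
Added absorption = 229.3 × 0.63 = 144.459 sabins.
New total A_after = 346.274 sabins.
NR = 10·log₁₀(346.274/201.815) = 2.3 dB.

2.3 dB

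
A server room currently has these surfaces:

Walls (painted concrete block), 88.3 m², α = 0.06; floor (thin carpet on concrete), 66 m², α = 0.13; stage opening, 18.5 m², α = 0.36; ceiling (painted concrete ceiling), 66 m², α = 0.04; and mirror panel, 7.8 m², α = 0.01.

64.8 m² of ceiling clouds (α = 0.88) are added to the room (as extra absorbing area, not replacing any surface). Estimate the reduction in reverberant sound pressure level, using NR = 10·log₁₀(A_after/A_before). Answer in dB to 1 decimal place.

5.4 dB

A_before = Σ Sᵢαᵢ = 88.3*0.06 + 66*0.13 + 18.5*0.36 + 66*0.04 + 7.8*0.01 = 23.256 sabins.
Treatment contributes 64.8·0.88 = 57.024 sabins.
A_after = 23.256 + 57.024 = 80.280 sabins.
Reduction = 10 log₁₀(A_after/A_before) = 10 log₁₀(3.4520) = 5.4 dB.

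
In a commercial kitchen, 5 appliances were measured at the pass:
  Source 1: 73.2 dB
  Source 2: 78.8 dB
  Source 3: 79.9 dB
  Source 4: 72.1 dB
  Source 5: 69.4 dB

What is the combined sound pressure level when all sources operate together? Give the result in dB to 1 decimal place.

83.4 dB

Sum in the linear (power) domain: Σ 10^(Lᵢ/10) = 10^(73.2/10) + 10^(78.8/10) + 10^(79.9/10) + 10^(72.1/10) + 10^(69.4/10) = 2.194e+08.
Back to dB: 10·log₁₀ Σ = 83.4 dB.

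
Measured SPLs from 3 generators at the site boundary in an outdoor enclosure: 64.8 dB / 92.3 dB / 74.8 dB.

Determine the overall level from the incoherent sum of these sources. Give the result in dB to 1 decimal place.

92.4 dB

Sum in the linear (power) domain: Σ 10^(Lᵢ/10) = 10^(64.8/10) + 10^(92.3/10) + 10^(74.8/10) = 1.731e+09.
Combined level = 10 log₁₀(1.731e+09) = 92.4 dB.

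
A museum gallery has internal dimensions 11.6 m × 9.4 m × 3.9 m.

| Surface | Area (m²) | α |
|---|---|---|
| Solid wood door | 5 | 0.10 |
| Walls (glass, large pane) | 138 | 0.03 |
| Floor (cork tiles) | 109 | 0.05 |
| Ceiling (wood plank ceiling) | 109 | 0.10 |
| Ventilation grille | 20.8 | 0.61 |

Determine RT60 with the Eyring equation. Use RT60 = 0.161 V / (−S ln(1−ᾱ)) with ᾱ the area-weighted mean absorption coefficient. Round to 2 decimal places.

S = Σ Sᵢ = 381.8 m².
Absorption A = 5×0.10 + 138×0.03 + 109×0.05 + 109×0.10 + 20.8×0.61 = 33.678 sabins.
ᾱ = 33.678 / 381.8 = 0.0882.
−S·ln(1−ᾱ) = −381.8 × ln(1 − 0.0882) = 35.253.
V = 11.6 × 9.4 × 3.9 = 425.256 m³.
RT60 = 0.161 × 425.256 / 35.253 = 1.94 s.

1.94 sec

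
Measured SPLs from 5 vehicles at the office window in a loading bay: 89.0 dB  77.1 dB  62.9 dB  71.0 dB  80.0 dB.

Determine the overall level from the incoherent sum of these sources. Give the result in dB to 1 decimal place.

Converting to relative power and adding: 10^(89.0/10) + 10^(77.1/10) + 10^(62.9/10) + 10^(71.0/10) + 10^(80.0/10) = 9.602e+08.
Combined level = 10 log₁₀(9.602e+08) = 89.8 dB.

89.8 dB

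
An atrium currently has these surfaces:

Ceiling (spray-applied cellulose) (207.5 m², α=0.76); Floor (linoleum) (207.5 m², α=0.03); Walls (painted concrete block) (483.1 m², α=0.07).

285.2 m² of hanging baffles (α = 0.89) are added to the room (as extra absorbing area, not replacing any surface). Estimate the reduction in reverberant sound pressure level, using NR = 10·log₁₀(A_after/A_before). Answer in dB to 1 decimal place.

Summing Sᵢαᵢ: 157.700 + 6.225 + 33.817 → A_before = 197.742 sabins.
Treatment contributes 285.2·0.89 = 253.828 sabins.
New total A_after = 451.570 sabins.
Reduction = 10 log₁₀(A_after/A_before) = 10 log₁₀(2.2836) = 3.6 dB.

3.6 dB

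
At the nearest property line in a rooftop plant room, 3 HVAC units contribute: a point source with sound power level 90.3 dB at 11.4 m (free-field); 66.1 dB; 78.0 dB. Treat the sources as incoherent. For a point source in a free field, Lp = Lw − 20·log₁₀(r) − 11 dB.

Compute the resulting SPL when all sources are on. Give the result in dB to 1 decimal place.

78.3 dB

Source at 11.4 m: Lp = 90.3 − 20·log₁₀(11.4) − 11 = 58.2 dB.
Converting to relative power and adding: 10^(58.2/10) + 10^(66.1/10) + 10^(78.0/10) = 6.783e+07.
L_total = 10·log₁₀(6.783e+07) = 78.3 dB.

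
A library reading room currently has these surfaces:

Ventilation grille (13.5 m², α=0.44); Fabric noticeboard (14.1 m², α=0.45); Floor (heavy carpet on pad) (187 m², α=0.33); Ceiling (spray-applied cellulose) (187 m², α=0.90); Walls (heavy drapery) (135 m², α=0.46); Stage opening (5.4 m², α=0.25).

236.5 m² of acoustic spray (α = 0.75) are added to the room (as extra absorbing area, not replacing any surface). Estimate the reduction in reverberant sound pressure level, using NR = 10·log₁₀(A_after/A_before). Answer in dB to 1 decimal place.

A_before = Σ Sᵢαᵢ = 13.5×0.44 + 14.1×0.45 + 187×0.33 + 187×0.90 + 135×0.46 + 5.4×0.25 = 305.745 sabins.
Added absorption = 236.5 × 0.75 = 177.375 sabins.
New total A_after = 483.120 sabins.
NR = 10·log₁₀(483.120/305.745) = 2.0 dB.

2.0 dB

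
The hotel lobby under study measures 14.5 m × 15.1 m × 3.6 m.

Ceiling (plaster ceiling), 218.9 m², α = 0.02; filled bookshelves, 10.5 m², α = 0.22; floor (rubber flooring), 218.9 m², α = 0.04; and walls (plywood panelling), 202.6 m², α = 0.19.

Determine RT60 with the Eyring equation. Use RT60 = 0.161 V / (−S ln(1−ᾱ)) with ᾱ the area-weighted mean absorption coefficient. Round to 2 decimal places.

2.25 seconds

S = Σ Sᵢ = 650.9 m².
Σ(Sᵢαᵢ) = 218.9×0.02 + 10.5×0.22 + 218.9×0.04 + 202.6×0.19 = 53.938.
ᾱ = 53.938 / 650.9 = 0.0829.
Eyring denominator: −S ln(1−ᾱ) = 56.328.
V = 14.5 × 15.1 × 3.6 = 788.22 m³.
T = 0.161·V/[−S·ln(1−ᾱ)] = 0.161·788.22/56.328 = 2.25 s.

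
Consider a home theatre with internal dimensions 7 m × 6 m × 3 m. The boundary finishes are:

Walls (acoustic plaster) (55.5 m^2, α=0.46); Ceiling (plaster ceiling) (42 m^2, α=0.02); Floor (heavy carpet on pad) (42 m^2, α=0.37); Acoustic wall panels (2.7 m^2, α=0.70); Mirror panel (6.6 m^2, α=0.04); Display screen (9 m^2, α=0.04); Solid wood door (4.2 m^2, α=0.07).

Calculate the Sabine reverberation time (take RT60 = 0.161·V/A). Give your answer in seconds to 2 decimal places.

0.45 sec

A = Σ Sᵢαᵢ = 55.5·0.46 + 42·0.02 + 42·0.37 + 2.7·0.70 + 6.6·0.04 + 9·0.04 + 4.2·0.07 = 44.718 sabins.
Room volume: 126 m³.
T = 0.161 V/A = 0.161·126/44.718 = 0.45 s.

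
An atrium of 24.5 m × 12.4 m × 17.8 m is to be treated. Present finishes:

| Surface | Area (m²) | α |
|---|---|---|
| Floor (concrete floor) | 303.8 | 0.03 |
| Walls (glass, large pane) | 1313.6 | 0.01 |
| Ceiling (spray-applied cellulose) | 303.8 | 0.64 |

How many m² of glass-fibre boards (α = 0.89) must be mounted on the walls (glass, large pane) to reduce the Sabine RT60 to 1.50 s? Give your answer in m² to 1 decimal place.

413.3

Summing Sᵢαᵢ: 9.114 + 13.136 + 194.432 → A₁ = 216.682 sabins.
Required A₂ = 0.161·5407.64/1.50 = 580.420 sabins.
ΔA needed = 580.420 − 216.682 = 363.738 sabins.
Net gain per m²: Δα = 0.89 − 0.01 = 0.88.
Area = ΔA/Δα = 363.738/0.88 = 413.3 m².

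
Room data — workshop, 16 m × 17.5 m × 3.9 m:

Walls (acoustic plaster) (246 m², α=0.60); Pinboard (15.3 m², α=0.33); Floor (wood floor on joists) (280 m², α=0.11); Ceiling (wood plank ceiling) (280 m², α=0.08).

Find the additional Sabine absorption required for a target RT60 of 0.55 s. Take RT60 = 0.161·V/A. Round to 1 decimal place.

113.8 sabins

Total absorption A₁ = 246×0.60 + 15.3×0.33 + 280×0.11 + 280×0.08
  = 147.600 + 5.049 + 30.800 + 22.400 = 205.849 m² sabins.
V = 1092 m³. Required absorption A₂ = 0.161 × 1092 / 0.55 = 319.658 sabins.
ΔA = A₂ − A₁ = 319.658 − 205.849 = 113.8 sabins.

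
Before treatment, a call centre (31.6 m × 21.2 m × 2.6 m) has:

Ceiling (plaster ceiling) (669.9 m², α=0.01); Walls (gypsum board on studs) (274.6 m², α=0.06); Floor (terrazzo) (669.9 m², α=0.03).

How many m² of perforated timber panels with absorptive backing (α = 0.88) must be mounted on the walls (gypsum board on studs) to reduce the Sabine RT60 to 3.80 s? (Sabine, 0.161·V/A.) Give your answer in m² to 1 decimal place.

37.2

Equivalent absorption area: A₁ = 669.9×0.01 + 274.6×0.06 + 669.9×0.03 = 43.272 m².
Required A₂ = 0.161·1741.792/3.80 = 73.797 sabins.
Absorption to add: 73.797 − 43.272 = 30.525 sabins.
Net gain per m²: Δα = 0.88 − 0.06 = 0.82.
Area = ΔA/Δα = 30.525/0.82 = 37.2 m².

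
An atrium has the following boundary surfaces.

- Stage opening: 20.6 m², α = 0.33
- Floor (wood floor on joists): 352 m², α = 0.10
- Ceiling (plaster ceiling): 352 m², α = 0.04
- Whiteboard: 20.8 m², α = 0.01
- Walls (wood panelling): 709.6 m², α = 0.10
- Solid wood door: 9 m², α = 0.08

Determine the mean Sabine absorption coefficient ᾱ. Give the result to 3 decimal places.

Total surface area S = 1464.0 m².
Σ(Sᵢαᵢ) = 20.6*0.33 + 352*0.10 + 352*0.04 + 20.8*0.01 + 709.6*0.10 + 9*0.08 = 127.966.
ᾱ = A/S = 0.087.

0.087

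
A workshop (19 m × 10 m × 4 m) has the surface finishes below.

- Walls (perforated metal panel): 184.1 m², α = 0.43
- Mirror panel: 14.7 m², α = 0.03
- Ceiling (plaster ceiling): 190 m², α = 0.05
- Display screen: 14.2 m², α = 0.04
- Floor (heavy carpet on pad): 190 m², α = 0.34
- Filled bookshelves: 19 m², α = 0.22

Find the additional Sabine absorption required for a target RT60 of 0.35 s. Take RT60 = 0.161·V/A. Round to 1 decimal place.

A₁ = Σ Sᵢαᵢ = 184.1×0.43 + 14.7×0.03 + 190×0.05 + 14.2×0.04 + 190×0.34 + 19×0.22 = 158.452 sabins.
Target A₂ = 0.161·760/0.35 = 349.600 sabins (V = 760 m³).
Shortfall: 349.600 − 158.452 = 191.1 sabins.

191.1 sabins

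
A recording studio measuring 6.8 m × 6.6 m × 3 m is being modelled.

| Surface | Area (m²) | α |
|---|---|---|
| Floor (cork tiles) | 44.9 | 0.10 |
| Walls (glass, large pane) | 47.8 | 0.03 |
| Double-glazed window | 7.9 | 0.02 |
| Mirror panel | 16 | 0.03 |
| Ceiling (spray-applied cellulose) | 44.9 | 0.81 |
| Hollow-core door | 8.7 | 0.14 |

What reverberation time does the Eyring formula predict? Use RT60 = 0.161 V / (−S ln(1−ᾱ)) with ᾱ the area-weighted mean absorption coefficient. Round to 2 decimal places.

S = Σ Sᵢ = 170.2 m².
Σ(Sᵢαᵢ) = 44.9·0.10 + 47.8·0.03 + 7.9·0.02 + 16·0.03 + 44.9·0.81 + 8.7·0.14 = 44.149.
ᾱ = 44.149 / 170.2 = 0.2594.
−S·ln(1−ᾱ) = −170.2 × ln(1 − 0.2594) = 51.110.
V = 6.8 × 6.6 × 3 = 134.64 m³.
T = 0.161·V/[−S·ln(1−ᾱ)] = 0.161·134.64/51.110 = 0.42 s.

0.42 s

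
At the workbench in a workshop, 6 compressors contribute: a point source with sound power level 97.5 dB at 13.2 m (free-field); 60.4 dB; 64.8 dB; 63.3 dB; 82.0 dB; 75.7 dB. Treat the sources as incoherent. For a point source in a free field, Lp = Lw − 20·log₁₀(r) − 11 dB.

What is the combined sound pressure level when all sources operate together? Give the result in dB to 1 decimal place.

Source at 13.2 m: Lp = 97.5 − 20·log₁₀(13.2) − 11 = 64.1 dB.
Converting to relative power and adding: 10^(64.1/10) + 10^(60.4/10) + 10^(64.8/10) + 10^(63.3/10) + 10^(82.0/10) + 10^(75.7/10) = 2.045e+08.
L_total = 10·log₁₀(2.045e+08) = 83.1 dB.

83.1 dB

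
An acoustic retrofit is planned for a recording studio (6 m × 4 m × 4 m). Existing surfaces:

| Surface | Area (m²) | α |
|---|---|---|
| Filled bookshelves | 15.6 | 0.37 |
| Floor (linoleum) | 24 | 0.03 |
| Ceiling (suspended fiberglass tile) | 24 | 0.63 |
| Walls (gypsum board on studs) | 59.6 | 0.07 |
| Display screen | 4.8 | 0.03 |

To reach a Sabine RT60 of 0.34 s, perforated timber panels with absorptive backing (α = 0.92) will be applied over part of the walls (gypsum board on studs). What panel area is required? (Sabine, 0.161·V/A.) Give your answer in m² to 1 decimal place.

23.0

A₁ = Σ Sᵢαᵢ = 15.6×0.37 + 24×0.03 + 24×0.63 + 59.6×0.07 + 4.8×0.03 = 25.928 sabins.
Required A₂ = 0.161·96/0.34 = 45.459 sabins.
ΔA needed = 45.459 − 25.928 = 19.531 sabins.
Net gain per m²: Δα = 0.92 − 0.07 = 0.85.
Area = ΔA/Δα = 19.531/0.85 = 23.0 m².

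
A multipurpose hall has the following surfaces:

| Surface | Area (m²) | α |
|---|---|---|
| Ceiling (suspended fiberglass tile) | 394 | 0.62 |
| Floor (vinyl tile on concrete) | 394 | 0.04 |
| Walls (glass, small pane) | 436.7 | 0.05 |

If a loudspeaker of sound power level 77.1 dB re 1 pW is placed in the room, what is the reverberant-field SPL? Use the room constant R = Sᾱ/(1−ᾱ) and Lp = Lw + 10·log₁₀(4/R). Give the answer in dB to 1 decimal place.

Σ(Sᵢαᵢ) = 394×0.62 + 394×0.04 + 436.7×0.05 = 281.875; total area S = 1224.7 m².
ᾱ = 0.2302, so room constant R = A/(1−ᾱ) = 366.167 m².
Lp = 77.1 + 10·log₁₀(4/366.167) = 77.1 + (-19.62) = 57.5 dB.

57.5 dB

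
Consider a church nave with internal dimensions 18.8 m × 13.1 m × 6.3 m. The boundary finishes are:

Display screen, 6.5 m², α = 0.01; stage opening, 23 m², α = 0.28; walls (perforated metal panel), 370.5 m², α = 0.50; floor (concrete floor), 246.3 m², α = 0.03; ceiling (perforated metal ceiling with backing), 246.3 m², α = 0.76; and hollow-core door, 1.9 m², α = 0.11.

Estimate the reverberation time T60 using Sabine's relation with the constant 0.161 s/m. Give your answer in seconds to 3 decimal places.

Total absorption A = 6.5·0.01 + 23·0.28 + 370.5·0.50 + 246.3·0.03 + 246.3·0.76 + 1.9·0.11
  = 0.065 + 6.440 + 185.250 + 7.389 + 187.188 + 0.209 = 386.541 m² sabins.
Room volume: 1551.564 m³.
Sabine: RT60 = 0.161 × 1551.564 / 386.541 = 0.646 s.

0.646 seconds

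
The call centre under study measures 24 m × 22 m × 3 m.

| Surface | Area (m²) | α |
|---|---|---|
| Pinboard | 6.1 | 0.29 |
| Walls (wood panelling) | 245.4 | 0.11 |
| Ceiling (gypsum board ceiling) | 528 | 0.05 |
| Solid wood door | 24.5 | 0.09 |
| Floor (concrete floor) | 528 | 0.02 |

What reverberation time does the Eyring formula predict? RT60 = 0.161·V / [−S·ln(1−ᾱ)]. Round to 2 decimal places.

3.66 sec

Total surface area S = 6.1 + 245.4 + 528 + 24.5 + 528 = 1332.0 m².
Absorption A = 6.1×0.29 + 245.4×0.11 + 528×0.05 + 24.5×0.09 + 528×0.02 = 67.928 sabins.
ᾱ = 67.928 / 1332.0 = 0.0510.
Eyring denominator: −S ln(1−ᾱ) = 69.726.
V = 24 × 22 × 3 = 1584 m³.
T = 0.161·V/[−S·ln(1−ᾱ)] = 0.161·1584/69.726 = 3.66 s.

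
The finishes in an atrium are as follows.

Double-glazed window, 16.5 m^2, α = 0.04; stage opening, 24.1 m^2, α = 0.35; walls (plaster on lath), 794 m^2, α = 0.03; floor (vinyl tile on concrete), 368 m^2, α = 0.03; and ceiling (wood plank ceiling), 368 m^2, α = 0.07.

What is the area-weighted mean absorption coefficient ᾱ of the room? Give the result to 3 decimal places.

Total surface area S = 1570.6 m^2.
Σ(Sᵢαᵢ) = 16.5*0.04 + 24.1*0.35 + 794*0.03 + 368*0.03 + 368*0.07 = 69.715.
ᾱ = A/S = 0.044.

0.044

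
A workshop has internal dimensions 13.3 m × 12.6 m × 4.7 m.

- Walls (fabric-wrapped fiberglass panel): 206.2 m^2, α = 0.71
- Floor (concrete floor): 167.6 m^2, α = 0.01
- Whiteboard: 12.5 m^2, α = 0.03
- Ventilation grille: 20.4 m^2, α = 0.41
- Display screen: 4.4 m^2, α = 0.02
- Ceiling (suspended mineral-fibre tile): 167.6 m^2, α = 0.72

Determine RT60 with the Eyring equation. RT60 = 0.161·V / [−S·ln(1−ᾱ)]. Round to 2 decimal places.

Total surface area S = 206.2 + 167.6 + 12.5 + 20.4 + 4.4 + 167.6 = 578.7 m^2.
Σ(Sᵢαᵢ) = 206.2×0.71 + 167.6×0.01 + 12.5×0.03 + 20.4×0.41 + 4.4×0.02 + 167.6×0.72 = 277.577.
ᾱ = 277.577 / 578.7 = 0.4797.
−S·ln(1−ᾱ) = −578.7 × ln(1 − 0.4797) = 378.093.
V = 13.3 × 12.6 × 4.7 = 787.626 m³.
T = 0.161·V/[−S·ln(1−ᾱ)] = 0.161·787.626/378.093 = 0.34 s.

0.34 seconds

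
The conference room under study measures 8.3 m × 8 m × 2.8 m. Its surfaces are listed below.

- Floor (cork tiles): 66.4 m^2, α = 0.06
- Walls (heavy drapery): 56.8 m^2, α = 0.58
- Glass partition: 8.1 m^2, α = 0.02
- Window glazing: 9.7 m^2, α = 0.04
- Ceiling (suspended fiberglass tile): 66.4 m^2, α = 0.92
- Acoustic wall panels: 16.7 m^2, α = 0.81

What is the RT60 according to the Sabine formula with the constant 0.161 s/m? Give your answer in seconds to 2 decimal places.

Total absorption A = 66.4×0.06 + 56.8×0.58 + 8.1×0.02 + 9.7×0.04 + 66.4×0.92 + 16.7×0.81
  = 3.984 + 32.944 + 0.162 + 0.388 + 61.088 + 13.527 = 112.093 m^2 sabins.
Room volume: 185.92 m³.
RT60 = 0.161 · V / A = 0.161 × 185.92 / 112.093 = 0.27 s.

0.27 s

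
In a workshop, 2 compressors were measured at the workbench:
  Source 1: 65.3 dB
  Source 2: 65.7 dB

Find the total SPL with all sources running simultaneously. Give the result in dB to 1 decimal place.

68.5 dB

Sum in the linear (power) domain: Σ 10^(Lᵢ/10) = 10^(65.3/10) + 10^(65.7/10) = 7.104e+06.
Combined level = 10 log₁₀(7.104e+06) = 68.5 dB.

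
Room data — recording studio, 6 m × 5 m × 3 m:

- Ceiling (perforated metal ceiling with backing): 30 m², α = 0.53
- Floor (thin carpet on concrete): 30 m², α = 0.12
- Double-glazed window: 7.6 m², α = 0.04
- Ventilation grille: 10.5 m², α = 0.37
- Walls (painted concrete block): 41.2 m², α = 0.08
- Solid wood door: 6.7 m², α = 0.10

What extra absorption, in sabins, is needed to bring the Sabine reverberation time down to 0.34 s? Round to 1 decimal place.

Total absorption A₁ = 30*0.53 + 30*0.12 + 7.6*0.04 + 10.5*0.37 + 41.2*0.08 + 6.7*0.10
  = 15.900 + 3.600 + 0.304 + 3.885 + 3.296 + 0.670 = 27.655 m² sabins.
Target A₂ = 0.161·90/0.34 = 42.618 sabins (V = 90 m³).
Additional absorption ΔA = 42.618 − 27.655 = 15.0 sabins.

15.0 sabins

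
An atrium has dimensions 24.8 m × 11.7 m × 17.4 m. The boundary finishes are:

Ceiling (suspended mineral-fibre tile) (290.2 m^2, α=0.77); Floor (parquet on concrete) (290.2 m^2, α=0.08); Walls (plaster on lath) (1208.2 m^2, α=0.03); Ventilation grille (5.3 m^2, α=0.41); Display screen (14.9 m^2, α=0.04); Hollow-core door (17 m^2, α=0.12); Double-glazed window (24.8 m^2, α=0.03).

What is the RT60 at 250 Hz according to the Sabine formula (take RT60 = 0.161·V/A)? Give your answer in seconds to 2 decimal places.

2.82 s

A = Σ Sᵢαᵢ = 290.2*0.77 + 290.2*0.08 + 1208.2*0.03 + 5.3*0.41 + 14.9*0.04 + 17*0.12 + 24.8*0.03 = 288.469 sabins.
Volume V = 24.8 × 11.7 × 17.4 = 5048.784 m³.
RT60 = 0.161 · V / A = 0.161 × 5048.784 / 288.469 = 2.82 s.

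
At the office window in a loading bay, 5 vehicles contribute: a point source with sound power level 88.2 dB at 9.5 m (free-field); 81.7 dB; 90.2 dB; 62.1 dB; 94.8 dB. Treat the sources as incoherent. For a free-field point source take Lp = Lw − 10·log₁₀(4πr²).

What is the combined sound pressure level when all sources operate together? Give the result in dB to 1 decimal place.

96.3 dB

Source at 9.5 m: Lp = 88.2 − 10·log₁₀(4π·9.5²) = 88.2 − 10·log₁₀(1134.115) = 57.7 dB.
Sum in the linear (power) domain: Σ 10^(Lᵢ/10) = 10^(57.7/10) + 10^(81.7/10) + 10^(90.2/10) + 10^(62.1/10) + 10^(94.8/10) = 4.217e+09.
Combined level = 10 log₁₀(4.217e+09) = 96.3 dB.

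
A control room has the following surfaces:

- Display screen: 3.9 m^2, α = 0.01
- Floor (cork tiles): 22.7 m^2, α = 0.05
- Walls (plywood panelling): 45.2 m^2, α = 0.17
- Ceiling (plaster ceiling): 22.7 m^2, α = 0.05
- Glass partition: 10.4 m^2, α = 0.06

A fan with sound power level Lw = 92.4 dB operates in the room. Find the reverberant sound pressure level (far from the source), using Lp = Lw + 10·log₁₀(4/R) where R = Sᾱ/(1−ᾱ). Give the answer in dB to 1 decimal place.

87.7 dB

Σ(Sᵢαᵢ) = 3.9×0.01 + 22.7×0.05 + 45.2×0.17 + 22.7×0.05 + 10.4×0.06 = 10.617; total area S = 104.9 m^2.
ᾱ = 10.617/104.9 = 0.1012; R = Sᾱ/(1−ᾱ) = 10.617/(1−0.1012) = 11.812 m^2.
Lp = Lw + 10 log₁₀(4/R) = 92.4 -4.70 = 87.7 dB.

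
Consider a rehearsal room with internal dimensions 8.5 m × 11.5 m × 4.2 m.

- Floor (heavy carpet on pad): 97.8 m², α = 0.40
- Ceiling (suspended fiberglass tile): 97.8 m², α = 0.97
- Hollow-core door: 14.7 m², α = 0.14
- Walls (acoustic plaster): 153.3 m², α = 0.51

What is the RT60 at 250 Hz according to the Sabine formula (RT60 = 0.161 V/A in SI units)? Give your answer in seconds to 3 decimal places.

Equivalent absorption area: A = 97.8*0.40 + 97.8*0.97 + 14.7*0.14 + 153.3*0.51 = 214.227 m².
V = 8.5·11.5·4.2 = 410.55 m³.
Sabine: RT60 = 0.161 × 410.55 / 214.227 = 0.309 s.

0.309 sec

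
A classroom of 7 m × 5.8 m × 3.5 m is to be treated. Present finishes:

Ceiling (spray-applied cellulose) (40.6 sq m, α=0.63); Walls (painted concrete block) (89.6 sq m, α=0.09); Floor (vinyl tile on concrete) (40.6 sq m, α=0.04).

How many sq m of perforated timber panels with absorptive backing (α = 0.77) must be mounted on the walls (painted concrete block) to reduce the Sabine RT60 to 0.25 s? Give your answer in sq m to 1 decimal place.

82.7

Total absorption A₁ = 40.6*0.63 + 89.6*0.09 + 40.6*0.04
  = 25.578 + 8.064 + 1.624 = 35.266 sq m sabins.
Required A₂ = 0.161·142.1/0.25 = 91.512 sabins.
ΔA needed = 91.512 − 35.266 = 56.246 sabins.
Net gain per sq m: Δα = 0.77 − 0.09 = 0.68.
Panel area = 56.246 / 0.68 = 82.7 sq m.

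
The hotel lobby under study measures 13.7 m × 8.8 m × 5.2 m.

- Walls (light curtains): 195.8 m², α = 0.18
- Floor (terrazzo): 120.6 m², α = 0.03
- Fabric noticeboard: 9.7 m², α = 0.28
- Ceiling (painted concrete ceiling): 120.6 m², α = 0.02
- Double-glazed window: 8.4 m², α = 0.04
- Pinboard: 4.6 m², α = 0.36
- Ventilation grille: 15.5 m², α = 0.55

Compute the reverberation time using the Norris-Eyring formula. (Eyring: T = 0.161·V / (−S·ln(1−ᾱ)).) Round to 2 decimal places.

1.74 s

Total surface area S = 195.8 + 120.6 + 9.7 + 120.6 + 8.4 + 4.6 + 15.5 = 475.2 m².
Σ(Sᵢαᵢ) = 195.8×0.18 + 120.6×0.03 + 9.7×0.28 + 120.6×0.02 + 8.4×0.04 + 4.6×0.36 + 15.5×0.55 = 54.507.
Mean coefficient ᾱ = A/S = 0.1147.
−S·ln(1−ᾱ) = −475.2 × ln(1 − 0.1147) = 57.893.
V = 13.7 × 8.8 × 5.2 = 626.912 m³.
RT60 = 0.161 × 626.912 / 57.893 = 1.74 s.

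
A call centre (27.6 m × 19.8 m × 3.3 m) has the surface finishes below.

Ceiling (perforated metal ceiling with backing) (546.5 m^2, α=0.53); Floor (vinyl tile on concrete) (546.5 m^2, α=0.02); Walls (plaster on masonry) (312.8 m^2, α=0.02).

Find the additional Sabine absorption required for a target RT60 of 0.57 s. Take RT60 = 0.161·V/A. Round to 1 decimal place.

A₁ = Σ Sᵢαᵢ = 546.5·0.53 + 546.5·0.02 + 312.8·0.02 = 306.831 sabins.
For T = 0.57 s, need A₂ = 0.161·V/T = 0.161·1803.384/0.57 = 509.377 sabins.
Shortfall: 509.377 − 306.831 = 202.5 sabins.

202.5 sabins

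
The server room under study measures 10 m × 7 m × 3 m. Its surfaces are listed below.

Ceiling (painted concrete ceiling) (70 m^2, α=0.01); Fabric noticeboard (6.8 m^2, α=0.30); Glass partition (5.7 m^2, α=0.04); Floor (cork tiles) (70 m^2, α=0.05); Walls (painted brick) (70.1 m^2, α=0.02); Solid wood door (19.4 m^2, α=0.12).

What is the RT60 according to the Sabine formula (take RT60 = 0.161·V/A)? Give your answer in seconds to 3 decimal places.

Total absorption A = 70·0.01 + 6.8·0.30 + 5.7·0.04 + 70·0.05 + 70.1·0.02 + 19.4·0.12
  = 0.700 + 2.040 + 0.228 + 3.500 + 1.402 + 2.328 = 10.198 m^2 sabins.
Volume V = 10 × 7 × 3 = 210 m³.
T = 0.161 V/A = 0.161·210/10.198 = 3.315 s.

3.315 seconds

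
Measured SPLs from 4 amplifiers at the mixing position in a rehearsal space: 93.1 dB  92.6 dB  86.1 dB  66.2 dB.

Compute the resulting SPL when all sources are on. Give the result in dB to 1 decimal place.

Sum in the linear (power) domain: Σ 10^(Lᵢ/10) = 10^(93.1/10) + 10^(92.6/10) + 10^(86.1/10) + 10^(66.2/10) = 4.273e+09.
Back to dB: 10·log₁₀ Σ = 96.3 dB.

96.3 dB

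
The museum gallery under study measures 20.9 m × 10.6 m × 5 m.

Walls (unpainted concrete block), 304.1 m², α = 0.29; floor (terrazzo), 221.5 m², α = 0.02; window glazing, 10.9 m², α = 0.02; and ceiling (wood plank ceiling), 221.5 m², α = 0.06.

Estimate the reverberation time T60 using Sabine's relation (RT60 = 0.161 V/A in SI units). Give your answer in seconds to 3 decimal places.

1.680 s

Equivalent absorption area: A = 304.1*0.29 + 221.5*0.02 + 10.9*0.02 + 221.5*0.06 = 106.127 m².
V = 20.9·10.6·5 = 1107.7 m³.
Sabine: RT60 = 0.161 × 1107.7 / 106.127 = 1.680 s.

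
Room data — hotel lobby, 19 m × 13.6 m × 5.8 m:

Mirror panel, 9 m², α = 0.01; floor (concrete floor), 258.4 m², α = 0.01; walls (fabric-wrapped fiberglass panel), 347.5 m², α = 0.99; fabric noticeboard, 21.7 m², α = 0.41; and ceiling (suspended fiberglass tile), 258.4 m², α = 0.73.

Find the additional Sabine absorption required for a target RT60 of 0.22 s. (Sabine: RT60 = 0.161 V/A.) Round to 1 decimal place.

552.6 sabins

A₁ = Σ Sᵢαᵢ = 9*0.01 + 258.4*0.01 + 347.5*0.99 + 21.7*0.41 + 258.4*0.73 = 544.228 sabins.
V = 1498.72 m³. Required absorption A₂ = 0.161 × 1498.72 / 0.22 = 1096.791 sabins.
ΔA = A₂ − A₁ = 1096.791 − 544.228 = 552.6 sabins.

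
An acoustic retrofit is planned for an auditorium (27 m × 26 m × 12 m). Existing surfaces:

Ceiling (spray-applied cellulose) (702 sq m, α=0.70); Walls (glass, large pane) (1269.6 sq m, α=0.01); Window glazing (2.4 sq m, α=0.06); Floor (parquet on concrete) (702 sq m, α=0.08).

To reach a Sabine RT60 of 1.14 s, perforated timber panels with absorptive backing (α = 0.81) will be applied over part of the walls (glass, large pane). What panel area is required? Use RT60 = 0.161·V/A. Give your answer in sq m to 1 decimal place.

Total absorption A₁ = 702*0.70 + 1269.6*0.01 + 2.4*0.06 + 702*0.08
  = 491.400 + 12.696 + 0.144 + 56.160 = 560.400 sq m sabins.
Required A₂ = 0.161·8424/1.14 = 1189.705 sabins.
ΔA needed = 1189.705 − 560.400 = 629.305 sabins.
Net gain per sq m: Δα = 0.81 − 0.01 = 0.80.
Panel area = 629.305 / 0.80 = 786.6 sq m.

786.6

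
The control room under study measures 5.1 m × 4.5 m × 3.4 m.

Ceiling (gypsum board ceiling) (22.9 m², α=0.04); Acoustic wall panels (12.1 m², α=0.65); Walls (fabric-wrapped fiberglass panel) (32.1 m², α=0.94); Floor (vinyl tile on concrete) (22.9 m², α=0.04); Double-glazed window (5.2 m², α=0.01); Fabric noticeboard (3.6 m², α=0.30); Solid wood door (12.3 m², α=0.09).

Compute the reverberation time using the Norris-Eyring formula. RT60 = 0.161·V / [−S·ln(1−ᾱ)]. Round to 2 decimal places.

Total surface area S = 22.9 + 12.1 + 32.1 + 22.9 + 5.2 + 3.6 + 12.3 = 111.1 m².
Absorption A = 22.9×0.04 + 12.1×0.65 + 32.1×0.94 + 22.9×0.04 + 5.2×0.01 + 3.6×0.30 + 12.3×0.09 = 42.110 sabins.
ᾱ = 42.110 / 111.1 = 0.3790.
Eyring denominator: −S ln(1−ᾱ) = 52.931.
V = 5.1 × 4.5 × 3.4 = 78.03 m³.
RT60 = 0.161 × 78.03 / 52.931 = 0.24 s.

0.24 seconds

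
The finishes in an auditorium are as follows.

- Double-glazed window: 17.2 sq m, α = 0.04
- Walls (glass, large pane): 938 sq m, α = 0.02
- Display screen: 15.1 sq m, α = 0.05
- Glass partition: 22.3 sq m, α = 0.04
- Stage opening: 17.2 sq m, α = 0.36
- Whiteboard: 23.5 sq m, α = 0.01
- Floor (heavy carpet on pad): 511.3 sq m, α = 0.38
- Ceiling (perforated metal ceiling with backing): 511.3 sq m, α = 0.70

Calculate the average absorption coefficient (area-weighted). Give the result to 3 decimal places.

Total surface area S = 2055.9 sq m.
Σ(Sᵢαᵢ) = 17.2·0.04 + 938·0.02 + 15.1·0.05 + 22.3·0.04 + 17.2·0.36 + 23.5·0.01 + 511.3·0.38 + 511.3·0.70 = 579.726.
ᾱ = 579.726 / 2055.9 = 0.282.

0.282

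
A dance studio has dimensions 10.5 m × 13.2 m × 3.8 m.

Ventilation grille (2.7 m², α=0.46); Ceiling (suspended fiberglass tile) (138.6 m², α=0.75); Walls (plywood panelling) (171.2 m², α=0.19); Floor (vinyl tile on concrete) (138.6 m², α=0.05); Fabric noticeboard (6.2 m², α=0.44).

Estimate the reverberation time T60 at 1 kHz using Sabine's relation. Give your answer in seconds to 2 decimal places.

0.58 s

A = Σ Sᵢαᵢ = 2.7*0.46 + 138.6*0.75 + 171.2*0.19 + 138.6*0.05 + 6.2*0.44 = 147.378 sabins.
Room volume: 526.68 m³.
RT60 = 0.161 · V / A = 0.161 × 526.68 / 147.378 = 0.58 s.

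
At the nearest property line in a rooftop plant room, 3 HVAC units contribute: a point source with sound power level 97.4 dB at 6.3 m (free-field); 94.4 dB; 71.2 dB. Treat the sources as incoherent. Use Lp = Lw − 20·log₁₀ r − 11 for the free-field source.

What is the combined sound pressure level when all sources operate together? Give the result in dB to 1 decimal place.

Source at 6.3 m: Lp = 97.4 − 20·log₁₀(6.3) − 11 = 70.4 dB.
Σ 10^(Lᵢ/10) = 2.778e+09.
L_total = 10·log₁₀(2.778e+09) = 94.4 dB.

94.4 dB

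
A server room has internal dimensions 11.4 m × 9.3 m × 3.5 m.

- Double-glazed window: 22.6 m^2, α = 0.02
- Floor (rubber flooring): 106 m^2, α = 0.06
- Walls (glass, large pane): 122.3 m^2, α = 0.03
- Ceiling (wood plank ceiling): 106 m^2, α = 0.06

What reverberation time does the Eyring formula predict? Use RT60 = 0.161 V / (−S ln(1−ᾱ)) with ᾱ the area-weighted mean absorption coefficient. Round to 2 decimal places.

Total surface area S = 22.6 + 106 + 122.3 + 106 = 356.9 m^2.
Σ(Sᵢαᵢ) = 22.6·0.02 + 106·0.06 + 122.3·0.03 + 106·0.06 = 16.841.
Mean coefficient ᾱ = A/S = 0.0472.
−S·ln(1−ᾱ) = −356.9 × ln(1 − 0.0472) = 17.256.
V = 11.4 × 9.3 × 3.5 = 371.07 m³.
RT60 = 0.161 × 371.07 / 17.256 = 3.46 s.

3.46 seconds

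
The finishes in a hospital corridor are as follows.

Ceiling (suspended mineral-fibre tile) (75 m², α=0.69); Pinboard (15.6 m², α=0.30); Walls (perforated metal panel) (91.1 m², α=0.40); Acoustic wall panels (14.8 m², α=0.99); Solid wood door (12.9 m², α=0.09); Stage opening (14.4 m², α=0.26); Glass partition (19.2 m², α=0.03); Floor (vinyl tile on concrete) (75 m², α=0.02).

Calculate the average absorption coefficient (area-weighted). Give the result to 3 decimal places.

Total surface area S = 318.0 m².
Weighted sum Σ Sα = 114.503.
ᾱ = 114.503 / 318.0 = 0.360.

0.360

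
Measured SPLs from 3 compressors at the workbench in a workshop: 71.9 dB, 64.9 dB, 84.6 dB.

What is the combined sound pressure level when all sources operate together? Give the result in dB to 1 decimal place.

84.9 dB

Sum in the linear (power) domain: Σ 10^(Lᵢ/10) = 10^(71.9/10) + 10^(64.9/10) + 10^(84.6/10) = 3.07e+08.
Back to dB: 10·log₁₀ Σ = 84.9 dB.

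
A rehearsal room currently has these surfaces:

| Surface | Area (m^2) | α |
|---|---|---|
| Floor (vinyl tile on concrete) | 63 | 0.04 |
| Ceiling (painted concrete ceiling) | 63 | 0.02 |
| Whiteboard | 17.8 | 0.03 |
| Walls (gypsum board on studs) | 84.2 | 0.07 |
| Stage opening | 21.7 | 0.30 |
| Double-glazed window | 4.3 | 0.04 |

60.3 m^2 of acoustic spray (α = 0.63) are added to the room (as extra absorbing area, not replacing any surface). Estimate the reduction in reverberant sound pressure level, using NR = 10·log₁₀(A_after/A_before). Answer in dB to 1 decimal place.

Total absorption A_before = 63×0.04 + 63×0.02 + 17.8×0.03 + 84.2×0.07 + 21.7×0.30 + 4.3×0.04
  = 2.520 + 1.260 + 0.534 + 5.894 + 6.510 + 0.172 = 16.890 m^2 sabins.
Added absorption = 60.3 × 0.63 = 37.989 sabins.
A_after = 16.890 + 37.989 = 54.879 sabins.
Reduction = 10 log₁₀(A_after/A_before) = 10 log₁₀(3.2492) = 5.1 dB.

5.1 dB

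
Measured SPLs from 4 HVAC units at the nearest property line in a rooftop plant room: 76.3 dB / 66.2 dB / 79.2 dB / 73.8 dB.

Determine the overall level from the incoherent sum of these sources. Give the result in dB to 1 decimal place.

Converting to relative power and adding: 10^(76.3/10) + 10^(66.2/10) + 10^(79.2/10) + 10^(73.8/10) = 1.54e+08.
Combined level = 10 log₁₀(1.54e+08) = 81.9 dB.

81.9 dB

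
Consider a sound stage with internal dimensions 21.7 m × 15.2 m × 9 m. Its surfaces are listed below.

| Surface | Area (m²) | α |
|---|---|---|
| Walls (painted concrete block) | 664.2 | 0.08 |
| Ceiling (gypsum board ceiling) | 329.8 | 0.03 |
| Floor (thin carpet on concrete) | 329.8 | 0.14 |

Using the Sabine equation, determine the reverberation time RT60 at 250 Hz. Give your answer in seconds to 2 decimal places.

A = Σ Sᵢαᵢ = 664.2·0.08 + 329.8·0.03 + 329.8·0.14 = 109.202 sabins.
Volume V = 21.7 × 15.2 × 9 = 2968.56 m³.
Sabine: RT60 = 0.161 × 2968.56 / 109.202 = 4.38 s.

4.38 s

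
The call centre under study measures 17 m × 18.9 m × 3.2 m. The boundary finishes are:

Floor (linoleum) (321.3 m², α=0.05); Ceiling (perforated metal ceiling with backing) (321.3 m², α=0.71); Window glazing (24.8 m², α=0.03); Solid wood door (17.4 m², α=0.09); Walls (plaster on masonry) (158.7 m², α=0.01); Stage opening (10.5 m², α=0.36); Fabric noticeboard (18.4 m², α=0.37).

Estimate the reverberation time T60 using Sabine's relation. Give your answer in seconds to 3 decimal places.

Equivalent absorption area: A = 321.3·0.05 + 321.3·0.71 + 24.8·0.03 + 17.4·0.09 + 158.7·0.01 + 10.5·0.36 + 18.4·0.37 = 258.673 m².
Room volume: 1028.16 m³.
Sabine: RT60 = 0.161 × 1028.16 / 258.673 = 0.640 s.

0.640 s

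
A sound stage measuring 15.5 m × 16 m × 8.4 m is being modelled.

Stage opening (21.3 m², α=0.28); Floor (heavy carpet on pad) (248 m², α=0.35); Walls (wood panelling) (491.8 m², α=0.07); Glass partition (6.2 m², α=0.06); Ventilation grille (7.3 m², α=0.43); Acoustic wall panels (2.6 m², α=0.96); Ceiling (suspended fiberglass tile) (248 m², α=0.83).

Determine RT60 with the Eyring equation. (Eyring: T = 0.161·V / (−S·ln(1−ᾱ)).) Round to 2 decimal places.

S = Σ Sᵢ = 1025.2 m².
Σ(Sᵢαᵢ) = 21.3·0.28 + 248·0.35 + 491.8·0.07 + 6.2·0.06 + 7.3·0.43 + 2.6·0.96 + 248·0.83 = 339.037.
Mean coefficient ᾱ = A/S = 0.3307.
Eyring denominator: −S ln(1−ᾱ) = 411.641.
V = 15.5 × 16 × 8.4 = 2083.2 m³.
RT60 = 0.161 × 2083.2 / 411.641 = 0.81 s.

0.81 s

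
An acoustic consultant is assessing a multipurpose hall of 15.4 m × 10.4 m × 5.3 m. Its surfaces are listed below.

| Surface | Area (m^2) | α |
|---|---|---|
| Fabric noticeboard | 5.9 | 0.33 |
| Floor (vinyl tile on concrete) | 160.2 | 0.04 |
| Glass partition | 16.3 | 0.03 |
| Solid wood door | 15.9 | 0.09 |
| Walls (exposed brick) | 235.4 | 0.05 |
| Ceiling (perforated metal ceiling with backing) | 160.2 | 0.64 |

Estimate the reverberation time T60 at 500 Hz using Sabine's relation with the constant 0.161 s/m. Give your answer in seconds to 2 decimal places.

A = Σ Sᵢαᵢ = 5.9*0.33 + 160.2*0.04 + 16.3*0.03 + 15.9*0.09 + 235.4*0.05 + 160.2*0.64 = 124.573 sabins.
Volume V = 15.4 × 10.4 × 5.3 = 848.848 m³.
RT60 = 0.161 · V / A = 0.161 × 848.848 / 124.573 = 1.10 s.

1.10 s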